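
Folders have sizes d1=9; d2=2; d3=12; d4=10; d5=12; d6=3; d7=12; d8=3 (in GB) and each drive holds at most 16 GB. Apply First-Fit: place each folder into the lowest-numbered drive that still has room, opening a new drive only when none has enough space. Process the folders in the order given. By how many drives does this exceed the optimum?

First-Fit: [9,2,3] [12,3] [10] [12] [12] → 5 drives.
5 folders exceed 8 GB (half the capacity), and no two of those can share a drive, so at least 5 drives are needed.
So 5 is already optimal.

0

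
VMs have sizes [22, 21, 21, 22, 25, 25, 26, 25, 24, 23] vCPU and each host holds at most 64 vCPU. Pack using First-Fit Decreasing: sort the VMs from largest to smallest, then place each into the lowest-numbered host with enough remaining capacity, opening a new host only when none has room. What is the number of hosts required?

5

Sorted descending: 26, 25, 25, 25, 24, 23, 22, 22, 21, 21.
Put 26 vCPU in host 1; 38 vCPU remain.
Put 25 vCPU in host 1; 13 vCPU remain.
Put 25 vCPU in host 2; 39 vCPU remain.
Put 25 vCPU in host 2; 14 vCPU remain.
Put 24 vCPU in host 3; 40 vCPU remain.
Put 23 vCPU in host 3; 17 vCPU remain.
Put 22 vCPU in host 4; 42 vCPU remain.
Put 22 vCPU in host 4; 20 vCPU remain.
Put 21 vCPU in host 5; 43 vCPU remain.
Put 21 vCPU in host 5; 22 vCPU remain.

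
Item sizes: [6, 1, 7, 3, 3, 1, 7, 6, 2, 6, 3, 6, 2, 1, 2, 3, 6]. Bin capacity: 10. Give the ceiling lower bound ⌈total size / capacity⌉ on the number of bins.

7

Total size = 6 + 1 + 7 + 3 + 3 + 1 + 7 + 6 + 2 + 6 + 3 + 6 + 2 + 1 + 2 + 3 + 6 = 65.
⌈65 / 10⌉ = 7.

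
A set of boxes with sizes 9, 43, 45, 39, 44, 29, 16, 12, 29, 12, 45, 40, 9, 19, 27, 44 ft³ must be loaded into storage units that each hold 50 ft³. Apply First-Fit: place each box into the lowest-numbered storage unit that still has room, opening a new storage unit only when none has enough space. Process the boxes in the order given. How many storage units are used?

9 ft³ → storage unit 1 (remaining 41 ft³)
43 ft³ → storage unit 2 (remaining 7 ft³)
45 ft³ → storage unit 3 (remaining 5 ft³)
39 ft³ → storage unit 1 (remaining 2 ft³)
44 ft³ → storage unit 4 (remaining 6 ft³)
29 ft³ → storage unit 5 (remaining 21 ft³)
16 ft³ → storage unit 5 (remaining 5 ft³)
12 ft³ → storage unit 6 (remaining 38 ft³)
29 ft³ → storage unit 6 (remaining 9 ft³)
12 ft³ → storage unit 7 (remaining 38 ft³)
45 ft³ → storage unit 8 (remaining 5 ft³)
40 ft³ → storage unit 9 (remaining 10 ft³)
9 ft³ → storage unit 6 (remaining 0 ft³)
19 ft³ → storage unit 7 (remaining 19 ft³)
27 ft³ → storage unit 10 (remaining 23 ft³)
44 ft³ → storage unit 11 (remaining 6 ft³)

11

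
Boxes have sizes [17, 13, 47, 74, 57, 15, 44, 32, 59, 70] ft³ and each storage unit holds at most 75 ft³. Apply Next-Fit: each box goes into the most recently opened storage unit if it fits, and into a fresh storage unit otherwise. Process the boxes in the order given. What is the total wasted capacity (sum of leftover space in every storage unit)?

172

storage unit 1: place 17 ft³, 58 ft³ left
storage unit 1: place 13 ft³, 45 ft³ left
storage unit 2: place 47 ft³, 28 ft³ left
storage unit 3: place 74 ft³, 1 ft³ left
storage unit 4: place 57 ft³, 18 ft³ left
storage unit 4: place 15 ft³, 3 ft³ left
storage unit 5: place 44 ft³, 31 ft³ left
storage unit 6: place 32 ft³, 43 ft³ left
storage unit 7: place 59 ft³, 16 ft³ left
storage unit 8: place 70 ft³, 5 ft³ left
8 storage units × 75 ft³ = 600 ft³; used 428 ft³; unused 172 ft³.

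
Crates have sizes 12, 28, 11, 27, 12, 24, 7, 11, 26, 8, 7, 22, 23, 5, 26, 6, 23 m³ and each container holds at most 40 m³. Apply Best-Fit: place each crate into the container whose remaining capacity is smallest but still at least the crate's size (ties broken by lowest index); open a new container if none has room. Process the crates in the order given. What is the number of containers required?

9 containers

container 1: place 12 m³, 28 m³ left
container 1: place 28 m³, 0 m³ left
container 2: place 11 m³, 29 m³ left
container 2: place 27 m³, 2 m³ left
container 3: place 12 m³, 28 m³ left
container 3: place 24 m³, 4 m³ left
container 4: place 7 m³, 33 m³ left
container 4: place 11 m³, 22 m³ left
container 5: place 26 m³, 14 m³ left
container 5: place 8 m³, 6 m³ left
container 4: place 7 m³, 15 m³ left
container 6: place 22 m³, 18 m³ left
container 7: place 23 m³, 17 m³ left
container 5: place 5 m³, 1 m³ left
container 8: place 26 m³, 14 m³ left
container 8: place 6 m³, 8 m³ left
container 9: place 23 m³, 17 m³ left
Final containers: [12,28] [11,27] [12,24] [7,11,7] [26,8,5] [22] [23] [26,6] [23].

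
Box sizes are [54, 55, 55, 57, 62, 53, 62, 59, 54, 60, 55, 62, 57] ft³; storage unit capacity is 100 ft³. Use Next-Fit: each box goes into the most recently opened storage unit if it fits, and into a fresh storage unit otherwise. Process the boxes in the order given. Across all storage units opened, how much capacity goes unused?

555

54 ft³ → storage unit 1 (remaining 46 ft³)
55 ft³ → storage unit 2 (remaining 45 ft³)
55 ft³ → storage unit 3 (remaining 45 ft³)
57 ft³ → storage unit 4 (remaining 43 ft³)
62 ft³ → storage unit 5 (remaining 38 ft³)
53 ft³ → storage unit 6 (remaining 47 ft³)
62 ft³ → storage unit 7 (remaining 38 ft³)
59 ft³ → storage unit 8 (remaining 41 ft³)
54 ft³ → storage unit 9 (remaining 46 ft³)
60 ft³ → storage unit 10 (remaining 40 ft³)
55 ft³ → storage unit 11 (remaining 45 ft³)
62 ft³ → storage unit 12 (remaining 38 ft³)
57 ft³ → storage unit 13 (remaining 43 ft³)
13 storage units × 100 ft³ = 1300 ft³; used 745 ft³; unused 555 ft³.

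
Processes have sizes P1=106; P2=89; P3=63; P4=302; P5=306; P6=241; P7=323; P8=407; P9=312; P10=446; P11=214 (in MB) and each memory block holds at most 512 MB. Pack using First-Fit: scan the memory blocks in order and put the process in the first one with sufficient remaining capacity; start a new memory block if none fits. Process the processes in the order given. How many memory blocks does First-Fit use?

8 memory blocks

P1 (106 MB) → memory block 1 (remaining 406 MB)
P2 (89 MB) → memory block 1 (remaining 317 MB)
P3 (63 MB) → memory block 1 (remaining 254 MB)
P4 (302 MB) → memory block 2 (remaining 210 MB)
P5 (306 MB) → memory block 3 (remaining 206 MB)
P6 (241 MB) → memory block 1 (remaining 13 MB)
P7 (323 MB) → memory block 4 (remaining 189 MB)
P8 (407 MB) → memory block 5 (remaining 105 MB)
P9 (312 MB) → memory block 6 (remaining 200 MB)
P10 (446 MB) → memory block 7 (remaining 66 MB)
P11 (214 MB) → memory block 8 (remaining 298 MB)
Final memory blocks: [106,89,63,241] [302] [306] [323] [407] [312] [446] [214].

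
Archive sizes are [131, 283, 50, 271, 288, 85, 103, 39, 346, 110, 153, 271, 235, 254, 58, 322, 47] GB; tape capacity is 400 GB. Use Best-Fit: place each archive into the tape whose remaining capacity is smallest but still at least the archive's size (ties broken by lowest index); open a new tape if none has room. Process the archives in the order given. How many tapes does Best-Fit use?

9 tapes

tape 1: place 131 GB, 269 GB left
tape 2: place 283 GB, 117 GB left
tape 2: place 50 GB, 67 GB left
tape 3: place 271 GB, 129 GB left
tape 4: place 288 GB, 112 GB left
tape 4: place 85 GB, 27 GB left
tape 3: place 103 GB, 26 GB left
tape 2: place 39 GB, 28 GB left
tape 5: place 346 GB, 54 GB left
tape 1: place 110 GB, 159 GB left
tape 1: place 153 GB, 6 GB left
tape 6: place 271 GB, 129 GB left
tape 7: place 235 GB, 165 GB left
tape 8: place 254 GB, 146 GB left
tape 6: place 58 GB, 71 GB left
tape 9: place 322 GB, 78 GB left
tape 5: place 47 GB, 7 GB left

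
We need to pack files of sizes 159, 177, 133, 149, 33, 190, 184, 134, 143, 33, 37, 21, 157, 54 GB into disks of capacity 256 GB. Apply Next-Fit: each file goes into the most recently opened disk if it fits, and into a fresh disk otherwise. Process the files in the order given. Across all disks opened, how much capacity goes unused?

disk 1: place 159 GB, 97 GB left
disk 2: place 177 GB, 79 GB left
disk 3: place 133 GB, 123 GB left
disk 4: place 149 GB, 107 GB left
disk 4: place 33 GB, 74 GB left
disk 5: place 190 GB, 66 GB left
disk 6: place 184 GB, 72 GB left
disk 7: place 134 GB, 122 GB left
disk 8: place 143 GB, 113 GB left
disk 8: place 33 GB, 80 GB left
disk 8: place 37 GB, 43 GB left
disk 8: place 21 GB, 22 GB left
disk 9: place 157 GB, 99 GB left
disk 9: place 54 GB, 45 GB left
9 disks × 256 GB = 2304 GB; used 1604 GB; unused 700 GB.

700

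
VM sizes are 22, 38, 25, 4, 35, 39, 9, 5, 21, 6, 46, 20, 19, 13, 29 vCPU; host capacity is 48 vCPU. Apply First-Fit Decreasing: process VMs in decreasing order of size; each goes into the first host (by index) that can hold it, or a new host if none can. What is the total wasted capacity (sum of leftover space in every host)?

5

Sorted descending: 46, 39, 38, 35, 29, 25, 22, 21, 20, 19, 13, 9, 6, 5, 4.
host 1: place 46 vCPU, 2 vCPU left
host 2: place 39 vCPU, 9 vCPU left
host 3: place 38 vCPU, 10 vCPU left
host 4: place 35 vCPU, 13 vCPU left
host 5: place 29 vCPU, 19 vCPU left
host 6: place 25 vCPU, 23 vCPU left
host 6: place 22 vCPU, 1 vCPU left
host 7: place 21 vCPU, 27 vCPU left
host 7: place 20 vCPU, 7 vCPU left
host 5: place 19 vCPU, 0 vCPU left
host 4: place 13 vCPU, 0 vCPU left
host 2: place 9 vCPU, 0 vCPU left
host 3: place 6 vCPU, 4 vCPU left
host 7: place 5 vCPU, 2 vCPU left
host 3: place 4 vCPU, 0 vCPU left
7 hosts × 48 vCPU = 336 vCPU; used 331 vCPU; unused 5 vCPU.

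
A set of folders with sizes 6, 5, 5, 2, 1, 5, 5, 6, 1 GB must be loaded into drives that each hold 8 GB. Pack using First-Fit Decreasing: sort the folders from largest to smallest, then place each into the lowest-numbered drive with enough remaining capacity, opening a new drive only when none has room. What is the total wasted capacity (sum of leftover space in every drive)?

Sorted descending: 6, 6, 5, 5, 5, 5, 2, 1, 1.
6 GB → drive 1 (remaining 2 GB)
6 GB → drive 2 (remaining 2 GB)
5 GB → drive 3 (remaining 3 GB)
5 GB → drive 4 (remaining 3 GB)
5 GB → drive 5 (remaining 3 GB)
5 GB → drive 6 (remaining 3 GB)
2 GB → drive 1 (remaining 0 GB)
1 GB → drive 2 (remaining 1 GB)
1 GB → drive 2 (remaining 0 GB)
6 drives × 8 GB = 48 GB; used 36 GB; unused 12 GB.

12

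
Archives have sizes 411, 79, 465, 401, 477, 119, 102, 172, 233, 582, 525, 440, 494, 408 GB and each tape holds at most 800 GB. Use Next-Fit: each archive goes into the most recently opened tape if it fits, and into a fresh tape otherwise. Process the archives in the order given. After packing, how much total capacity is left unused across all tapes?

3092

tape 1: place 411 GB, 389 GB left
tape 1: place 79 GB, 310 GB left
tape 2: place 465 GB, 335 GB left
tape 3: place 401 GB, 399 GB left
tape 4: place 477 GB, 323 GB left
tape 4: place 119 GB, 204 GB left
tape 4: place 102 GB, 102 GB left
tape 5: place 172 GB, 628 GB left
tape 5: place 233 GB, 395 GB left
tape 6: place 582 GB, 218 GB left
tape 7: place 525 GB, 275 GB left
tape 8: place 440 GB, 360 GB left
tape 9: place 494 GB, 306 GB left
tape 10: place 408 GB, 392 GB left
10 tapes × 800 GB = 8000 GB; used 4908 GB; unused 3092 GB.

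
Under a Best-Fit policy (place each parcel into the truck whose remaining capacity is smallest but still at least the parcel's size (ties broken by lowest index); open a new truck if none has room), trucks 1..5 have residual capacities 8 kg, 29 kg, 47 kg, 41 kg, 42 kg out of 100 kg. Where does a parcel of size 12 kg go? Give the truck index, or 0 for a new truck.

2

Trucks with room: truck 2 (29 kg), truck 3 (47 kg), truck 4 (41 kg), truck 5 (42 kg).
Tightest fit is truck 2 with 29 kg free.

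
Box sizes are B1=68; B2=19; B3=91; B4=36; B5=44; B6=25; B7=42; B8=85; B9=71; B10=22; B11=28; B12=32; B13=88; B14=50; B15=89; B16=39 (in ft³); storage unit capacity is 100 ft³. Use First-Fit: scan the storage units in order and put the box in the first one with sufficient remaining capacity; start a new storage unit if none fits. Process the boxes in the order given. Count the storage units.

storage unit 1: place B1 (68 ft³), 32 ft³ left
storage unit 1: place B2 (19 ft³), 13 ft³ left
storage unit 2: place B3 (91 ft³), 9 ft³ left
storage unit 3: place B4 (36 ft³), 64 ft³ left
storage unit 3: place B5 (44 ft³), 20 ft³ left
storage unit 4: place B6 (25 ft³), 75 ft³ left
storage unit 4: place B7 (42 ft³), 33 ft³ left
storage unit 5: place B8 (85 ft³), 15 ft³ left
storage unit 6: place B9 (71 ft³), 29 ft³ left
storage unit 4: place B10 (22 ft³), 11 ft³ left
storage unit 6: place B11 (28 ft³), 1 ft³ left
storage unit 7: place B12 (32 ft³), 68 ft³ left
storage unit 8: place B13 (88 ft³), 12 ft³ left
storage unit 7: place B14 (50 ft³), 18 ft³ left
storage unit 9: place B15 (89 ft³), 11 ft³ left
storage unit 10: place B16 (39 ft³), 61 ft³ left
Final storage units: [68,19] [91] [36,44] [25,42,22] [85] [71,28] [32,50] [88] [89] [39].

10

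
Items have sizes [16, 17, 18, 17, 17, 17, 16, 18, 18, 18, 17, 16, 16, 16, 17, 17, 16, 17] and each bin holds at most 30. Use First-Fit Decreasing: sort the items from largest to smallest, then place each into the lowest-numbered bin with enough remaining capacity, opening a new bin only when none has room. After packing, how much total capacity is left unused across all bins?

Sorted descending: 18, 18, 18, 18, 17, 17, 17, 17, 17, 17, 17, 17, 16, 16, 16, 16, 16, 16.
Put 18 in bin 1; 12 remain.
Put 18 in bin 2; 12 remain.
Put 18 in bin 3; 12 remain.
Put 18 in bin 4; 12 remain.
Put 17 in bin 5; 13 remain.
Put 17 in bin 6; 13 remain.
Put 17 in bin 7; 13 remain.
Put 17 in bin 8; 13 remain.
Put 17 in bin 9; 13 remain.
Put 17 in bin 10; 13 remain.
Put 17 in bin 11; 13 remain.
Put 17 in bin 12; 13 remain.
Put 16 in bin 13; 14 remain.
Put 16 in bin 14; 14 remain.
Put 16 in bin 15; 14 remain.
Put 16 in bin 16; 14 remain.
Put 16 in bin 17; 14 remain.
Put 16 in bin 18; 14 remain.
18 bins × 30 = 540; used 304; unused 236.

236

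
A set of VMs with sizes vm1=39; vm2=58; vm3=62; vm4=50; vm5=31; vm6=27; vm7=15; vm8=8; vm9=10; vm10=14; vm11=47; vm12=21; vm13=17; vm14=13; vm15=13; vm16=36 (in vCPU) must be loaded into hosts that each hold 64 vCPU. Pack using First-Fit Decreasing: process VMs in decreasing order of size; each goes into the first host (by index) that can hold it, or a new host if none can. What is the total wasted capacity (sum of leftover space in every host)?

Sorted descending: 62, 58, 50, 47, 39, 36, 31, 27, 21, 17, 15, 14, 13, 13, 10, 8.
host 1: place 62 vCPU, 2 vCPU left
host 2: place 58 vCPU, 6 vCPU left
host 3: place 50 vCPU, 14 vCPU left
host 4: place 47 vCPU, 17 vCPU left
host 5: place 39 vCPU, 25 vCPU left
host 6: place 36 vCPU, 28 vCPU left
host 7: place 31 vCPU, 33 vCPU left
host 6: place 27 vCPU, 1 vCPU left
host 5: place 21 vCPU, 4 vCPU left
host 4: place 17 vCPU, 0 vCPU left
host 7: place 15 vCPU, 18 vCPU left
host 3: place 14 vCPU, 0 vCPU left
host 7: place 13 vCPU, 5 vCPU left
host 8: place 13 vCPU, 51 vCPU left
host 8: place 10 vCPU, 41 vCPU left
host 8: place 8 vCPU, 33 vCPU left
8 hosts × 64 vCPU = 512 vCPU; used 461 vCPU; unused 51 vCPU.

51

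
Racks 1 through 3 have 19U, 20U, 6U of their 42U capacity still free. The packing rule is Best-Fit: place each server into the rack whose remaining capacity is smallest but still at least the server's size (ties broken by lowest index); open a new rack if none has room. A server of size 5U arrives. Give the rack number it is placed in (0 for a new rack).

Racks with room: rack 1 (19U), rack 2 (20U), rack 3 (6U).
Tightest fit is rack 3 with 6U free.

3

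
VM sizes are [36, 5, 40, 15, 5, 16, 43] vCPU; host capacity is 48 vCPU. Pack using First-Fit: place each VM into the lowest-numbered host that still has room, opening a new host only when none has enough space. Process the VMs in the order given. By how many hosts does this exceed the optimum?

0

First-Fit: [36,5,5] [40] [15,16] [43] → 4 hosts.
Total size 160 vCPU; any packing needs at least ⌈160/48⌉ = 4 hosts.
So 4 is already optimal.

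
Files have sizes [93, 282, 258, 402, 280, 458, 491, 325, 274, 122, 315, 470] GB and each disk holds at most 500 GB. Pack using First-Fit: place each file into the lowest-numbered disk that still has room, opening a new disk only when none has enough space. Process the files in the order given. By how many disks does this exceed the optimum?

First-Fit: [93,282,122] [258] [402] [280] [458] [491] [325] [274] [315] [470] → 10 disks.
10 files exceed 250 GB (half the capacity), and no two of those can share a disk, so at least 10 disks are needed.
So 10 is already optimal.

0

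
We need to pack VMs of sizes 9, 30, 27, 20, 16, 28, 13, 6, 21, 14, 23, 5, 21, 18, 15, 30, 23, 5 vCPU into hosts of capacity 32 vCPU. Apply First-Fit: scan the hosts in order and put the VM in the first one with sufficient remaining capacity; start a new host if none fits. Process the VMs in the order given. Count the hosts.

12

Put 9 vCPU in host 1; 23 vCPU remain.
Put 30 vCPU in host 2; 2 vCPU remain.
Put 27 vCPU in host 3; 5 vCPU remain.
Put 20 vCPU in host 1; 3 vCPU remain.
Put 16 vCPU in host 4; 16 vCPU remain.
Put 28 vCPU in host 5; 4 vCPU remain.
Put 13 vCPU in host 4; 3 vCPU remain.
Put 6 vCPU in host 6; 26 vCPU remain.
Put 21 vCPU in host 6; 5 vCPU remain.
Put 14 vCPU in host 7; 18 vCPU remain.
Put 23 vCPU in host 8; 9 vCPU remain.
Put 5 vCPU in host 3; 0 vCPU remain.
Put 21 vCPU in host 9; 11 vCPU remain.
Put 18 vCPU in host 7; 0 vCPU remain.
Put 15 vCPU in host 10; 17 vCPU remain.
Put 30 vCPU in host 11; 2 vCPU remain.
Put 23 vCPU in host 12; 9 vCPU remain.
Put 5 vCPU in host 6; 0 vCPU remain.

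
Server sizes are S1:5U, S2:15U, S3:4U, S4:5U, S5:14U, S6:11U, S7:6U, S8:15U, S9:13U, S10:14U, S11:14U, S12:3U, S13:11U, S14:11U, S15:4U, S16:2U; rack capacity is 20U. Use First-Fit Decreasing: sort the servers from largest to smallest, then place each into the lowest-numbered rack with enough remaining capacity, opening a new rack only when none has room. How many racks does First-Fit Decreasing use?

9

Sorted descending: 15, 15, 14, 14, 14, 13, 11, 11, 11, 6, 5, 5, 4, 4, 3, 2.
Put 15U in rack 1; 5U remain.
Put 15U in rack 2; 5U remain.
Put 14U in rack 3; 6U remain.
Put 14U in rack 4; 6U remain.
Put 14U in rack 5; 6U remain.
Put 13U in rack 6; 7U remain.
Put 11U in rack 7; 9U remain.
Put 11U in rack 8; 9U remain.
Put 11U in rack 9; 9U remain.
Put 6U in rack 3; 0U remain.
Put 5U in rack 1; 0U remain.
Put 5U in rack 2; 0U remain.
Put 4U in rack 4; 2U remain.
Put 4U in rack 5; 2U remain.
Put 3U in rack 6; 4U remain.
Put 2U in rack 4; 0U remain.
Final racks: [15,5] [15,5] [14,6] [14,4,2] [14,4] [13,3] [11] [11] [11].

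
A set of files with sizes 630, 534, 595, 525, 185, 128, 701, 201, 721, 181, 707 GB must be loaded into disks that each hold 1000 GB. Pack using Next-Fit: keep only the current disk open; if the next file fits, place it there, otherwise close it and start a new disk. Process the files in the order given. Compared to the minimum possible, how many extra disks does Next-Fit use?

Next-Fit: [630] [534] [595] [525,185,128] [701,201] [721,181] [707] → 7 disks.
7 files exceed 500 GB (half the capacity), and no two of those can share a disk, so at least 7 disks are needed.
So 7 is already optimal.

0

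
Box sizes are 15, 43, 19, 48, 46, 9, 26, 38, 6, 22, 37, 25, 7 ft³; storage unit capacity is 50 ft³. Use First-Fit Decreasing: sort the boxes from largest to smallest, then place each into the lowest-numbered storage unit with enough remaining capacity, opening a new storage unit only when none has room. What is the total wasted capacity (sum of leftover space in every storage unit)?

59

Sorted descending: 48, 46, 43, 38, 37, 26, 25, 22, 19, 15, 9, 7, 6.
storage unit 1: place 48 ft³, 2 ft³ left
storage unit 2: place 46 ft³, 4 ft³ left
storage unit 3: place 43 ft³, 7 ft³ left
storage unit 4: place 38 ft³, 12 ft³ left
storage unit 5: place 37 ft³, 13 ft³ left
storage unit 6: place 26 ft³, 24 ft³ left
storage unit 7: place 25 ft³, 25 ft³ left
storage unit 6: place 22 ft³, 2 ft³ left
storage unit 7: place 19 ft³, 6 ft³ left
storage unit 8: place 15 ft³, 35 ft³ left
storage unit 4: place 9 ft³, 3 ft³ left
storage unit 3: place 7 ft³, 0 ft³ left
storage unit 5: place 6 ft³, 7 ft³ left
8 storage units × 50 ft³ = 400 ft³; used 341 ft³; unused 59 ft³.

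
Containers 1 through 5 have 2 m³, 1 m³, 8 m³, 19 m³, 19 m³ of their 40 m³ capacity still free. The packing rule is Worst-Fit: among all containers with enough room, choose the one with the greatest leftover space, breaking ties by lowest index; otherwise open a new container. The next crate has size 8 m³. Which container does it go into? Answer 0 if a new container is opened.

4

Containers with room: container 3 (8 m³), container 4 (19 m³), container 5 (19 m³).
Most room is container 4 with 19 m³ free.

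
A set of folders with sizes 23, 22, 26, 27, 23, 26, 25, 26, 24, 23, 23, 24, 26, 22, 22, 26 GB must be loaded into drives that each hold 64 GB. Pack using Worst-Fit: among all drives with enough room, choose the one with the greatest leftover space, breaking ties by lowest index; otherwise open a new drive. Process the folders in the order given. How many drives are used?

23 GB → drive 1 (remaining 41 GB)
22 GB → drive 1 (remaining 19 GB)
26 GB → drive 2 (remaining 38 GB)
27 GB → drive 2 (remaining 11 GB)
23 GB → drive 3 (remaining 41 GB)
26 GB → drive 3 (remaining 15 GB)
25 GB → drive 4 (remaining 39 GB)
26 GB → drive 4 (remaining 13 GB)
24 GB → drive 5 (remaining 40 GB)
23 GB → drive 5 (remaining 17 GB)
23 GB → drive 6 (remaining 41 GB)
24 GB → drive 6 (remaining 17 GB)
26 GB → drive 7 (remaining 38 GB)
22 GB → drive 7 (remaining 16 GB)
22 GB → drive 8 (remaining 42 GB)
26 GB → drive 8 (remaining 16 GB)

8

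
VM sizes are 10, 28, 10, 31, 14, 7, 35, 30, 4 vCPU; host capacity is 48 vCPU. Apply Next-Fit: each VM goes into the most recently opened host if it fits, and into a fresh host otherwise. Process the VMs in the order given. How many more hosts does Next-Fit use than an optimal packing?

0

Next-Fit: [10,28,10] [31,14] [7,35] [30,4] → 4 hosts.
Total size 169 vCPU; any packing needs at least ⌈169/48⌉ = 4 hosts.
So 4 is already optimal.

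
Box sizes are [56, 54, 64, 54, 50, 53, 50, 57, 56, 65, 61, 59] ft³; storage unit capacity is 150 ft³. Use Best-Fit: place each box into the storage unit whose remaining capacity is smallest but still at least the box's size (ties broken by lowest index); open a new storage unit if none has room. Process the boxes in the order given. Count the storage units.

6

storage unit 1: place 56 ft³, 94 ft³ left
storage unit 1: place 54 ft³, 40 ft³ left
storage unit 2: place 64 ft³, 86 ft³ left
storage unit 2: place 54 ft³, 32 ft³ left
storage unit 3: place 50 ft³, 100 ft³ left
storage unit 3: place 53 ft³, 47 ft³ left
storage unit 4: place 50 ft³, 100 ft³ left
storage unit 4: place 57 ft³, 43 ft³ left
storage unit 5: place 56 ft³, 94 ft³ left
storage unit 5: place 65 ft³, 29 ft³ left
storage unit 6: place 61 ft³, 89 ft³ left
storage unit 6: place 59 ft³, 30 ft³ left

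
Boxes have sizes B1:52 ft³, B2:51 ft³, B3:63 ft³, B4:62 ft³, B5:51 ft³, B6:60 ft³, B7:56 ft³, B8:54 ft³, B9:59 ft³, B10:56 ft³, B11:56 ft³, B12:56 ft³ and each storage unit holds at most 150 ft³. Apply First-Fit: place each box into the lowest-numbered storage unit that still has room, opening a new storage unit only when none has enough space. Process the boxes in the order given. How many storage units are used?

Put B1 (52 ft³) in storage unit 1; 98 ft³ remain.
Put B2 (51 ft³) in storage unit 1; 47 ft³ remain.
Put B3 (63 ft³) in storage unit 2; 87 ft³ remain.
Put B4 (62 ft³) in storage unit 2; 25 ft³ remain.
Put B5 (51 ft³) in storage unit 3; 99 ft³ remain.
Put B6 (60 ft³) in storage unit 3; 39 ft³ remain.
Put B7 (56 ft³) in storage unit 4; 94 ft³ remain.
Put B8 (54 ft³) in storage unit 4; 40 ft³ remain.
Put B9 (59 ft³) in storage unit 5; 91 ft³ remain.
Put B10 (56 ft³) in storage unit 5; 35 ft³ remain.
Put B11 (56 ft³) in storage unit 6; 94 ft³ remain.
Put B12 (56 ft³) in storage unit 6; 38 ft³ remain.
Final storage units: [52,51] [63,62] [51,60] [56,54] [59,56] [56,56].

6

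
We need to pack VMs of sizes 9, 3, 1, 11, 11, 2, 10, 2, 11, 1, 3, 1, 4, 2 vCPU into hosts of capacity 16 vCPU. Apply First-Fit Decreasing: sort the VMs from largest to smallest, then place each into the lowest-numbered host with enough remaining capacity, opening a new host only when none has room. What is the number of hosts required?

5

Sorted descending: 11, 11, 11, 10, 9, 4, 3, 3, 2, 2, 2, 1, 1, 1.
11 vCPU → host 1 (remaining 5 vCPU)
11 vCPU → host 2 (remaining 5 vCPU)
11 vCPU → host 3 (remaining 5 vCPU)
10 vCPU → host 4 (remaining 6 vCPU)
9 vCPU → host 5 (remaining 7 vCPU)
4 vCPU → host 1 (remaining 1 vCPU)
3 vCPU → host 2 (remaining 2 vCPU)
3 vCPU → host 3 (remaining 2 vCPU)
2 vCPU → host 2 (remaining 0 vCPU)
2 vCPU → host 3 (remaining 0 vCPU)
2 vCPU → host 4 (remaining 4 vCPU)
1 vCPU → host 1 (remaining 0 vCPU)
1 vCPU → host 4 (remaining 3 vCPU)
1 vCPU → host 4 (remaining 2 vCPU)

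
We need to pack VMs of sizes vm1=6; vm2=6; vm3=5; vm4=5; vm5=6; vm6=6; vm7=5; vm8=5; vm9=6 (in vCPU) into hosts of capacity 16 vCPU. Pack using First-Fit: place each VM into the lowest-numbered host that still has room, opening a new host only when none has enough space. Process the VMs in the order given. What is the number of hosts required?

4

Put vm1 (6 vCPU) in host 1; 10 vCPU remain.
Put vm2 (6 vCPU) in host 1; 4 vCPU remain.
Put vm3 (5 vCPU) in host 2; 11 vCPU remain.
Put vm4 (5 vCPU) in host 2; 6 vCPU remain.
Put vm5 (6 vCPU) in host 2; 0 vCPU remain.
Put vm6 (6 vCPU) in host 3; 10 vCPU remain.
Put vm7 (5 vCPU) in host 3; 5 vCPU remain.
Put vm8 (5 vCPU) in host 3; 0 vCPU remain.
Put vm9 (6 vCPU) in host 4; 10 vCPU remain.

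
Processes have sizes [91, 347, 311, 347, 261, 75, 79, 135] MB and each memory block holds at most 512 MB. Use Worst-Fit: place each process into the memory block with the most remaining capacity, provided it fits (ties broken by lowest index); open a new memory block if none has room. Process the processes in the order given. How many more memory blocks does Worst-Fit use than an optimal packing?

0

Worst-Fit: [91,347] [311,79] [347] [261,75,135] → 4 memory blocks.
Total size 1646 MB; any packing needs at least ⌈1646/512⌉ = 4 memory blocks.
So 4 is already optimal.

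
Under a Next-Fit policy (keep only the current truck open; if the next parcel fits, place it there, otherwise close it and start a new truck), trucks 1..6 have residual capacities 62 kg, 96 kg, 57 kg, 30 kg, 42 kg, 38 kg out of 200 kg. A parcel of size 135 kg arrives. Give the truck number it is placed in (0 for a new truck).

0

Next-Fit only looks at truck 6, which has 38 kg free.
135 kg does not fit, so a new truck is opened.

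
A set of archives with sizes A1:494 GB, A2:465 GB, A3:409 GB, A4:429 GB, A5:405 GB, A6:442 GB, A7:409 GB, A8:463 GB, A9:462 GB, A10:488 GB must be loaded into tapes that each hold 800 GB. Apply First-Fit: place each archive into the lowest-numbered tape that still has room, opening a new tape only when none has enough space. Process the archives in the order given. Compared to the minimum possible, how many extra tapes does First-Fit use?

First-Fit: [494] [465] [409] [429] [405] [442] [409] [463] [462] [488] → 10 tapes.
10 archives exceed 400 GB (half the capacity), and no two of those can share a tape, so at least 10 tapes are needed.
So 10 is already optimal.

0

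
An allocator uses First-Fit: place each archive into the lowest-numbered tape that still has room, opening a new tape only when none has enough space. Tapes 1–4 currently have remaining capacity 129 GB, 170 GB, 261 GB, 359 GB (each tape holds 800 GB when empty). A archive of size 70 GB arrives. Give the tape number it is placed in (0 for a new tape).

Tapes with room: tape 1 (129 GB), tape 2 (170 GB), tape 3 (261 GB), tape 4 (359 GB).
The first with room is tape 1.

1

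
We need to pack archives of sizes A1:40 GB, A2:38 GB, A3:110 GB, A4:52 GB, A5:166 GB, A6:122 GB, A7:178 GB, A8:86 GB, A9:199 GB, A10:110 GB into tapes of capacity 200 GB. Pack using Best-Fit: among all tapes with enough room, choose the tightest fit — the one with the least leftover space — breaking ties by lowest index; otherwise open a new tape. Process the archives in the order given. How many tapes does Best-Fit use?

Put A1 (40 GB) in tape 1; 160 GB remain.
Put A2 (38 GB) in tape 1; 122 GB remain.
Put A3 (110 GB) in tape 1; 12 GB remain.
Put A4 (52 GB) in tape 2; 148 GB remain.
Put A5 (166 GB) in tape 3; 34 GB remain.
Put A6 (122 GB) in tape 2; 26 GB remain.
Put A7 (178 GB) in tape 4; 22 GB remain.
Put A8 (86 GB) in tape 5; 114 GB remain.
Put A9 (199 GB) in tape 6; 1 GB remain.
Put A10 (110 GB) in tape 5; 4 GB remain.
Final tapes: [40,38,110] [52,122] [166] [178] [86,110] [199].

6 tapes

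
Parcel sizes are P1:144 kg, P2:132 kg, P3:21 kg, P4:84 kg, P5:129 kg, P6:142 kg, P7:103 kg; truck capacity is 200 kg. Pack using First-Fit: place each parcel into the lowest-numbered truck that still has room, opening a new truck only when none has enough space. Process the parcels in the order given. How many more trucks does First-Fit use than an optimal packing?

First-Fit: [144,21] [132] [84,103] [129] [142] → 5 trucks.
5 parcels exceed 100 kg (half the capacity), and no two of those can share a truck, so at least 5 trucks are needed.
So 5 is already optimal.

0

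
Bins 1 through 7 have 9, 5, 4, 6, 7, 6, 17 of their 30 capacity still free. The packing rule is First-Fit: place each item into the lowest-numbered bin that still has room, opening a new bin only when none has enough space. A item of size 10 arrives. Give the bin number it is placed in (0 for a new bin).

Bins with room: bin 7 (17).
The first with room is bin 7.

7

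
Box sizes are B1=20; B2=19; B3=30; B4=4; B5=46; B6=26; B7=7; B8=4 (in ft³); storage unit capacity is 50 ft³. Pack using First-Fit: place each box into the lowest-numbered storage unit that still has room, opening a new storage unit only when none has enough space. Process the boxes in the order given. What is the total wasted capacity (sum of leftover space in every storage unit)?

44

storage unit 1: place B1 (20 ft³), 30 ft³ left
storage unit 1: place B2 (19 ft³), 11 ft³ left
storage unit 2: place B3 (30 ft³), 20 ft³ left
storage unit 1: place B4 (4 ft³), 7 ft³ left
storage unit 3: place B5 (46 ft³), 4 ft³ left
storage unit 4: place B6 (26 ft³), 24 ft³ left
storage unit 1: place B7 (7 ft³), 0 ft³ left
storage unit 2: place B8 (4 ft³), 16 ft³ left
4 storage units × 50 ft³ = 200 ft³; used 156 ft³; unused 44 ft³.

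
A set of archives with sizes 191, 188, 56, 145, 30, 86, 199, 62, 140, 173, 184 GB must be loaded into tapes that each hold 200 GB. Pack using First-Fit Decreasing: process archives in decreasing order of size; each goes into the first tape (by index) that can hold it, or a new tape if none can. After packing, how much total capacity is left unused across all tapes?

Sorted descending: 199, 191, 188, 184, 173, 145, 140, 86, 62, 56, 30.
tape 1: place 199 GB, 1 GB left
tape 2: place 191 GB, 9 GB left
tape 3: place 188 GB, 12 GB left
tape 4: place 184 GB, 16 GB left
tape 5: place 173 GB, 27 GB left
tape 6: place 145 GB, 55 GB left
tape 7: place 140 GB, 60 GB left
tape 8: place 86 GB, 114 GB left
tape 8: place 62 GB, 52 GB left
tape 7: place 56 GB, 4 GB left
tape 6: place 30 GB, 25 GB left
8 tapes × 200 GB = 1600 GB; used 1454 GB; unused 146 GB.

146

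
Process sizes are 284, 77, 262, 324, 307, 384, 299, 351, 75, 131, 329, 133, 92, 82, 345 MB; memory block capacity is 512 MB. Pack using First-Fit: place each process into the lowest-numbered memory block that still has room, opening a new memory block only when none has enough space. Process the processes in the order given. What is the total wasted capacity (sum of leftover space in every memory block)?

memory block 1: place 284 MB, 228 MB left
memory block 1: place 77 MB, 151 MB left
memory block 2: place 262 MB, 250 MB left
memory block 3: place 324 MB, 188 MB left
memory block 4: place 307 MB, 205 MB left
memory block 5: place 384 MB, 128 MB left
memory block 6: place 299 MB, 213 MB left
memory block 7: place 351 MB, 161 MB left
memory block 1: place 75 MB, 76 MB left
memory block 2: place 131 MB, 119 MB left
memory block 8: place 329 MB, 183 MB left
memory block 3: place 133 MB, 55 MB left
memory block 2: place 92 MB, 27 MB left
memory block 4: place 82 MB, 123 MB left
memory block 9: place 345 MB, 167 MB left
9 memory blocks × 512 MB = 4608 MB; used 3475 MB; unused 1133 MB.

1133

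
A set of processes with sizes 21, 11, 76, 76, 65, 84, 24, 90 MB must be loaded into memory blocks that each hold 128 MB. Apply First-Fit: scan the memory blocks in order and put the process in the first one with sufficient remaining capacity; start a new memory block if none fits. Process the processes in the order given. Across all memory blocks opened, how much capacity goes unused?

193

21 MB → memory block 1 (remaining 107 MB)
11 MB → memory block 1 (remaining 96 MB)
76 MB → memory block 1 (remaining 20 MB)
76 MB → memory block 2 (remaining 52 MB)
65 MB → memory block 3 (remaining 63 MB)
84 MB → memory block 4 (remaining 44 MB)
24 MB → memory block 2 (remaining 28 MB)
90 MB → memory block 5 (remaining 38 MB)
5 memory blocks × 128 MB = 640 MB; used 447 MB; unused 193 MB.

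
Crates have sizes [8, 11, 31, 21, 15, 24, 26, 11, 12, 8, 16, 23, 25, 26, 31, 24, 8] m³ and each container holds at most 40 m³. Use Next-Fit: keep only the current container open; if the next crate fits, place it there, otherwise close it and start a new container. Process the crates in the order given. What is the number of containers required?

11

8 m³ → container 1 (remaining 32 m³)
11 m³ → container 1 (remaining 21 m³)
31 m³ → container 2 (remaining 9 m³)
21 m³ → container 3 (remaining 19 m³)
15 m³ → container 3 (remaining 4 m³)
24 m³ → container 4 (remaining 16 m³)
26 m³ → container 5 (remaining 14 m³)
11 m³ → container 5 (remaining 3 m³)
12 m³ → container 6 (remaining 28 m³)
8 m³ → container 6 (remaining 20 m³)
16 m³ → container 6 (remaining 4 m³)
23 m³ → container 7 (remaining 17 m³)
25 m³ → container 8 (remaining 15 m³)
26 m³ → container 9 (remaining 14 m³)
31 m³ → container 10 (remaining 9 m³)
24 m³ → container 11 (remaining 16 m³)
8 m³ → container 11 (remaining 8 m³)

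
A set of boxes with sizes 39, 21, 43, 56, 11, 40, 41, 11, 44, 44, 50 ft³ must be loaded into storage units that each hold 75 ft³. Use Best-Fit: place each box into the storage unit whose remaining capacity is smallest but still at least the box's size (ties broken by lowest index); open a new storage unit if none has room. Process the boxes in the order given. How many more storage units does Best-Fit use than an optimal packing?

0

Best-Fit: [39,21,11] [43] [56,11] [40] [41] [44] [44] [50] → 8 storage units.
8 boxes exceed 37.5 ft³ (half the capacity), and no two of those can share a storage unit, so at least 8 storage units are needed.
So 8 is already optimal.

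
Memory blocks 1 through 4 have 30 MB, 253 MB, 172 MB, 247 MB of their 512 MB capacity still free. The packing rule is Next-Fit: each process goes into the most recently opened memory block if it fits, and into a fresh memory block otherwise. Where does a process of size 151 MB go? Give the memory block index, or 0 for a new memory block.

Next-Fit only looks at memory block 4, which has 247 MB free.
151 MB fits there.

4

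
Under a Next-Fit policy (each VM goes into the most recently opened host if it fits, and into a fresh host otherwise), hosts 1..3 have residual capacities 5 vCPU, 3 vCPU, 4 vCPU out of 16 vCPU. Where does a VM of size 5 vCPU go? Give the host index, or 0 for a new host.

Next-Fit only looks at host 3, which has 4 vCPU free.
5 vCPU does not fit, so a new host is opened.

0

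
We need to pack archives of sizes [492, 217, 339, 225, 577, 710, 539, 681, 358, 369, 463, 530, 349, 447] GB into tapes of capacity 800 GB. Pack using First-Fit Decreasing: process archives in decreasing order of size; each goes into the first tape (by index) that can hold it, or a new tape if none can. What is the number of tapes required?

Sorted descending: 710, 681, 577, 539, 530, 492, 463, 447, 369, 358, 349, 339, 225, 217.
Put 710 GB in tape 1; 90 GB remain.
Put 681 GB in tape 2; 119 GB remain.
Put 577 GB in tape 3; 223 GB remain.
Put 539 GB in tape 4; 261 GB remain.
Put 530 GB in tape 5; 270 GB remain.
Put 492 GB in tape 6; 308 GB remain.
Put 463 GB in tape 7; 337 GB remain.
Put 447 GB in tape 8; 353 GB remain.
Put 369 GB in tape 9; 431 GB remain.
Put 358 GB in tape 9; 73 GB remain.
Put 349 GB in tape 8; 4 GB remain.
Put 339 GB in tape 10; 461 GB remain.
Put 225 GB in tape 4; 36 GB remain.
Put 217 GB in tape 3; 6 GB remain.
Final tapes: [710] [681] [577,217] [539,225] [530] [492] [463] [447,349] [369,358] [339].

10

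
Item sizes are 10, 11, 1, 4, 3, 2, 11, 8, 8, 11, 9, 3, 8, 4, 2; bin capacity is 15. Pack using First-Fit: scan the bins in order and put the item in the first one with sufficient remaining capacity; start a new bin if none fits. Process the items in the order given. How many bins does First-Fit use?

bin 1: place 10, 5 left
bin 2: place 11, 4 left
bin 1: place 1, 4 left
bin 1: place 4, 0 left
bin 2: place 3, 1 left
bin 3: place 2, 13 left
bin 3: place 11, 2 left
bin 4: place 8, 7 left
bin 5: place 8, 7 left
bin 6: place 11, 4 left
bin 7: place 9, 6 left
bin 4: place 3, 4 left
bin 8: place 8, 7 left
bin 4: place 4, 0 left
bin 3: place 2, 0 left

8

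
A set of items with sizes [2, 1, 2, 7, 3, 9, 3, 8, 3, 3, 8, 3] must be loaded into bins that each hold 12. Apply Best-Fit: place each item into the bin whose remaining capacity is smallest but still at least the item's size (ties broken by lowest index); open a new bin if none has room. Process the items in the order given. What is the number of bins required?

5

bin 1: place 2, 10 left
bin 1: place 1, 9 left
bin 1: place 2, 7 left
bin 1: place 7, 0 left
bin 2: place 3, 9 left
bin 2: place 9, 0 left
bin 3: place 3, 9 left
bin 3: place 8, 1 left
bin 4: place 3, 9 left
bin 4: place 3, 6 left
bin 5: place 8, 4 left
bin 5: place 3, 1 left
Final bins: [2,1,2,7] [3,9] [3,8] [3,3] [8,3].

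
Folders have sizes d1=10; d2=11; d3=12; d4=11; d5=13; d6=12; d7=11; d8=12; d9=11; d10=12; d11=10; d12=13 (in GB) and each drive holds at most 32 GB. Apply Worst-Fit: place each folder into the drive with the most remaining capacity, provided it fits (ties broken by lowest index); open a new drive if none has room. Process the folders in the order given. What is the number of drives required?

6

d1 (10 GB) → drive 1 (remaining 22 GB)
d2 (11 GB) → drive 1 (remaining 11 GB)
d3 (12 GB) → drive 2 (remaining 20 GB)
d4 (11 GB) → drive 2 (remaining 9 GB)
d5 (13 GB) → drive 3 (remaining 19 GB)
d6 (12 GB) → drive 3 (remaining 7 GB)
d7 (11 GB) → drive 1 (remaining 0 GB)
d8 (12 GB) → drive 4 (remaining 20 GB)
d9 (11 GB) → drive 4 (remaining 9 GB)
d10 (12 GB) → drive 5 (remaining 20 GB)
d11 (10 GB) → drive 5 (remaining 10 GB)
d12 (13 GB) → drive 6 (remaining 19 GB)
Final drives: [10,11,11] [12,11] [13,12] [12,11] [12,10] [13].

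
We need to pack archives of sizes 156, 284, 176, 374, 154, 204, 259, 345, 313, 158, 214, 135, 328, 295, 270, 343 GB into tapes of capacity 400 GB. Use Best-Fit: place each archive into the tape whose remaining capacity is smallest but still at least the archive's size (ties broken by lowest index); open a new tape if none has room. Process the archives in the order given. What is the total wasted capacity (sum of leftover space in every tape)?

156 GB → tape 1 (remaining 244 GB)
284 GB → tape 2 (remaining 116 GB)
176 GB → tape 1 (remaining 68 GB)
374 GB → tape 3 (remaining 26 GB)
154 GB → tape 4 (remaining 246 GB)
204 GB → tape 4 (remaining 42 GB)
259 GB → tape 5 (remaining 141 GB)
345 GB → tape 6 (remaining 55 GB)
313 GB → tape 7 (remaining 87 GB)
158 GB → tape 8 (remaining 242 GB)
214 GB → tape 8 (remaining 28 GB)
135 GB → tape 5 (remaining 6 GB)
328 GB → tape 9 (remaining 72 GB)
295 GB → tape 10 (remaining 105 GB)
270 GB → tape 11 (remaining 130 GB)
343 GB → tape 12 (remaining 57 GB)
12 tapes × 400 GB = 4800 GB; used 4008 GB; unused 792 GB.

792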